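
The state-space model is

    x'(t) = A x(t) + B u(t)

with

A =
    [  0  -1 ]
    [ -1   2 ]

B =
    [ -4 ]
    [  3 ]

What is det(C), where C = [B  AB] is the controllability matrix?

AB = [[-3], [10]]
Controllability matrix C = [B  AB] = [[-4, -3], [3, 10]]
det(C) = (-4)·10 - (-3)·3 = -40 - (-9) = -31
Since det(C) ≠ 0, rank(C) = 2 and the system is completely controllable.

-31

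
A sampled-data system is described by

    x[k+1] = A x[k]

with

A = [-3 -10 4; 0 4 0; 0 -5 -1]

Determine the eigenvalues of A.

det(zI - A) = z^3 - (tr A)z^2 + (M11 + M22 + M33)z - det A, where Mii is the 2×2 principal minor of A obtained by deleting row i and column i.
tr A = (-3) + 4 + (-1) = 0; M11 = 4·(-1) - 0·(-5) = -4 - 0 = -4; M22 = (-3)·(-1) - 4·0 = 3 - 0 = 3; M33 = (-3)·4 - (-10)·0 = -12 - 0 = -12; sum of minors = -13.
det A = (-3)·(4·(-1) - 0·(-5)) - (-10)·(0·(-1) - 0·0) + 4·(0·(-5) - 4·0) = (-3)·(-4) - (-10)·0 + 4·0 = 12.
So p(z) = det(zI - A) = z^3 - 13z - 12.
Rational-root test: any integer root divides -12. Testing small divisors, z = -1 works: p(-1) = -1 + 0 + 13 + (-12) = 0, so (z + 1) is a factor.
Dividing, p(z) = (z + 1)(z^2 - z - 12).
Factor z^2 - z - 12: two numbers with sum 1 and product -12 are 4 and -3, so z^2 - z - 12 = (z - 4)(z + 3).
Hence p(z) = (z - 4) (z + 1) (z + 3), with roots -3, -1, 4.

-3, -1, 4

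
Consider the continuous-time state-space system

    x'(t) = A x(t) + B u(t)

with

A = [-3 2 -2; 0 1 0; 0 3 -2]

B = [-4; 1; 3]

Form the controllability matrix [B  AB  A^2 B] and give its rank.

AB = [[8], [1], [-3]]
A^2B = [[-16], [1], [9]]
Controllability matrix C = [B  AB  A^2B] = [[-4, 8, -16], [1, 1, 1], [3, -3, 9]]
The rows r1, r2, r3 of C are linearly dependent: r1 - 2·r2 + 2·r3 = 0 (check each entry), so rank(C) ≤ 2.
The 2×2 minor from rows 1, 2, columns 1, 2 is (-4)·1 - 8·1 = -4 - 8 = -12 ≠ 0, so rank(C) = 2.
rank(C) = 2 < n = 3, so the pair (A, B) is not completely controllable.

2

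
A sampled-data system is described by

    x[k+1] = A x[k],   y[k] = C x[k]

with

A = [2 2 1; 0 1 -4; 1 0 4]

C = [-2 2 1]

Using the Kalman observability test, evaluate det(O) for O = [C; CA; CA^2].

50

CA = [[-3, -2, -6]]
CA^2 = [[-12, -8, -19]]
Observability matrix O = [C; CA; CA^2] = [[-2, 2, 1], [-3, -2, -6], [-12, -8, -19]]
Expanding along the first row, det(O) = (-2)·((-2)·(-19) - (-6)·(-8)) - 2·((-3)·(-19) - (-6)·(-12)) + 1·((-3)·(-8) - (-2)·(-12)) = (-2)·(-10) - 2·(-15) + 1·0 = 50
Since det(O) ≠ 0, rank(O) = 3 and the system is completely observable.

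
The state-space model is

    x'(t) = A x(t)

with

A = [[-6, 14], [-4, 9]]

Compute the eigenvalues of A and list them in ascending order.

1, 2

det(sI - A) = s^2 - (tr A)s + det A, with tr A = (-6) + 9 = 3 and det A = (-6)·9 - 14·(-4) = -54 - (-56) = 2.
So p(s) = det(sI - A) = s^2 - 3s + 2.
Factor s^2 - 3s + 2: two numbers with sum 3 and product 2 are 2 and 1, so s^2 - 3s + 2 = (s - 2)(s - 1).
Hence p(s) = (s - 2) (s - 1), with roots 1, 2.
At least one eigenvalue has non-negative real part, so the system is not asymptotically stable.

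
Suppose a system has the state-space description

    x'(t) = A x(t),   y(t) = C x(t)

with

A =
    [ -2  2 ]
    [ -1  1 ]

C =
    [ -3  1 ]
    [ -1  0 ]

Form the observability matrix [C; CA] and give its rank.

2

CA = [[5, -5], [2, -2]]
Observability matrix O = [C; CA] = [[-3, 1], [-1, 0], [5, -5], [2, -2]]
Take the 2×2 submatrix of O formed by rows 1, 2: [[-3, 1], [-1, 0]]. Its determinant is (-3)·0 - 1·(-1) = 0 - (-1) = 1 ≠ 0.
So rank(O) ≥ 2; since O has 2 columns, rank(O) = 2.
rank(O) = 2 = n, so the pair (A, C) is completely observable.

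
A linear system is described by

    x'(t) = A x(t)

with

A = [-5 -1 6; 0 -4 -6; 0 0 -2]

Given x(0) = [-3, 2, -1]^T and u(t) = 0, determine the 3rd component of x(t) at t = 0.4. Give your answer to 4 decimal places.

-0.4493

det(sI - A) = s^3 - (tr A)s^2 + (M11 + M22 + M33)s - det A, where Mii is the 2×2 principal minor of A obtained by deleting row i and column i.
tr A = (-5) + (-4) + (-2) = -11; M11 = (-4)·(-2) - (-6)·0 = 8 - 0 = 8; M22 = (-5)·(-2) - 6·0 = 10 - 0 = 10; M33 = (-5)·(-4) - (-1)·0 = 20 - 0 = 20; sum of minors = 38.
det A = (-5)·((-4)·(-2) - (-6)·0) - (-1)·(0·(-2) - (-6)·0) + 6·(0·0 - (-4)·0) = (-5)·8 - (-1)·0 + 6·0 = -40.
So p(s) = det(sI - A) = s^3 + 11s^2 + 38s + 40.
Rational-root test: any integer root divides 40. Testing small divisors, s = -2 works: p(-2) = -8 + 44 + (-76) + 40 = 0, so (s + 2) is a factor.
Dividing, p(s) = (s + 2)(s^2 + 9s + 20).
Factor s^2 + 9s + 20: two numbers with sum -9 and product 20 are -4 and -5, so s^2 + 9s + 20 = (s + 4)(s + 5).
Hence p(s) = (s + 2) (s + 4) (s + 5), with roots -5, -4, -2.
The eigenvalues -5, -4, -2 are distinct and real, so A is diagonalisable and x(t) = e^{At} x(0) = V diag(e^{λ_i t}) V^{-1} x(0), where the columns of V are the eigenvectors.
λ = -5: A - (-5)I = [[0, -1, 6], [0, 1, -6], [0, 0, 3]]. v must be orthogonal to every row; (row 1) × (row 3) = [-3, 0, 0], so take v_1 = [1, 0, 0]^T.
λ = -4: A - (-4)I = [[-1, -1, 6], [0, 0, -6], [0, 0, 2]]. v must be orthogonal to every row; (row 1) × (row 2) = [6, -6, 0], so take v_2 = [1, -1, 0]^T.
λ = -2: A - (-2)I = [[-3, -1, 6], [0, -2, -6], [0, 0, 0]]. v must be orthogonal to every row; (row 1) × (row 2) = [18, -18, 6], so take v_3 = [-3, 3, -1]^T.
V = [v_1 v_2 v_3] = [[1, 1, -3], [0, -1, 3], [0, 0, -1]] has det V = 1, so V^{-1} = adj(V)/det V = [[1, 1, 0], [0, -1, -3], [0, 0, -1]].
Modal coordinates z(0) = V^{-1} x(0): 1·(-3) + 1·2 + 0·(-1) = -1; 0·(-3) + (-1)·2 + (-3)·(-1) = 1; 0·(-3) + 0·2 + (-1)·(-1) = 1; so z(0) = [-1, 1, 1]^T.
x_3(t) = Σ_i (v_i)_3 · z_i(0) · e^{λ_i t} (row 3 of V times the modal terms).
x_3(0.4) = 0·(-1)·e^{-5·0.4} + 0·1·e^{-4·0.4} + (-1)·1·e^{-2·0.4} = 0·0.135335 + 0·0.201897 + (-1)·0.449329 = -0.4493.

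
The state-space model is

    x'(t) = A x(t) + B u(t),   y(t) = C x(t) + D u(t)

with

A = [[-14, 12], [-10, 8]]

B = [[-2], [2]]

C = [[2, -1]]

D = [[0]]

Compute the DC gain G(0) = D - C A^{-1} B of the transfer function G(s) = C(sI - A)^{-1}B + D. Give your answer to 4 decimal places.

4.0000

G(0) = C(-A)^{-1}B + D = -C A^{-1} B + D.
det A = 8, so A^{-1} = (1/8)·adj(A) = [[1, -3/2], [5/4, -7/4]]
A^{-1} B = [-5, -6]^T
C A^{-1} B = -4
G(0) = D - C A^{-1} B = 0 - (-4) = 4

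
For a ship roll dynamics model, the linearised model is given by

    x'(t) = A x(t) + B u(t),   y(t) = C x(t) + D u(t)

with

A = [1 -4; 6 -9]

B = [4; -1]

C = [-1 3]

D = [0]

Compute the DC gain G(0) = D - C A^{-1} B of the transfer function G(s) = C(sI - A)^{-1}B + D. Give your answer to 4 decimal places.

2.3333

G(0) = C(-A)^{-1}B + D = -C A^{-1} B + D.
det A = 15, so A^{-1} = (1/15)·adj(A) = [[-3/5, 4/15], [-2/5, 1/15]]
A^{-1} B = [-8/3, -5/3]^T
C A^{-1} B = -7/3
G(0) = D - C A^{-1} B = 0 - (-7/3) = 7/3 ≈ 2.3333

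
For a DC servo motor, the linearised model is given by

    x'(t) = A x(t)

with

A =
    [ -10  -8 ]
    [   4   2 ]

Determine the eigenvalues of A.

-6, -2

det(sI - A) = s^2 - (tr A)s + det A, with tr A = (-10) + 2 = -8 and det A = (-10)·2 - (-8)·4 = -20 - (-32) = 12.
So p(s) = det(sI - A) = s^2 + 8s + 12.
Factor s^2 + 8s + 12: two numbers with sum -8 and product 12 are -2 and -6, so s^2 + 8s + 12 = (s + 2)(s + 6).
Hence p(s) = (s + 2) (s + 6), with roots -6, -2.
All eigenvalues have negative real part, so the system is asymptotically stable.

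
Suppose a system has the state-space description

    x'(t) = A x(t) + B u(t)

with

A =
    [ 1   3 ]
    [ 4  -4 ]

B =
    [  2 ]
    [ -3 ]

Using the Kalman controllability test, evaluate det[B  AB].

AB = [[-7], [20]]
Controllability matrix C = [B  AB] = [[2, -7], [-3, 20]]
det(C) = 2·20 - (-7)·(-3) = 40 - 21 = 19
Since det(C) ≠ 0, rank(C) = 2 and the system is completely controllable.

19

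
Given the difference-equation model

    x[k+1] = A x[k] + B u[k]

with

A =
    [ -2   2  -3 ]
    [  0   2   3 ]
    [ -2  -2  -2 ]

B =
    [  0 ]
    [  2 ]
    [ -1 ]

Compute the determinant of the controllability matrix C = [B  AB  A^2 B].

AB = [[7], [1], [-2]]
A^2B = [[-6], [-4], [-12]]
Controllability matrix C = [B  AB  A^2B] = [[0, 7, -6], [2, 1, -4], [-1, -2, -12]]
Expanding along the first row, det(C) = 0·(1·(-12) - (-4)·(-2)) - 7·(2·(-12) - (-4)·(-1)) + (-6)·(2·(-2) - 1·(-1)) = 0·(-20) - 7·(-28) + (-6)·(-3) = 214
Since det(C) ≠ 0, rank(C) = 3 and the system is completely controllable.

214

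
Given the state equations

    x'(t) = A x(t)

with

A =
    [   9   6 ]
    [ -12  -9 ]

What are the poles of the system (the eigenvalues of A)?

-3, 3

det(sI - A) = s^2 - (tr A)s + det A, with tr A = 9 + (-9) = 0 and det A = 9·(-9) - 6·(-12) = -81 - (-72) = -9.
So p(s) = det(sI - A) = s^2 - 9.
Factor s^2 - 9: two numbers with sum 0 and product -9 are 3 and -3, so s^2 - 9 = (s - 3)(s + 3).
Hence p(s) = (s - 3) (s + 3), with roots -3, 3.
At least one eigenvalue has non-negative real part, so the system is not asymptotically stable.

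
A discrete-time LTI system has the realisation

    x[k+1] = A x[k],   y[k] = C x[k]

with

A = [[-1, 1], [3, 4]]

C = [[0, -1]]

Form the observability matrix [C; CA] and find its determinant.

CA = [[-3, -4]]
Observability matrix O = [C; CA] = [[0, -1], [-3, -4]]
det(O) = 0·(-4) - (-1)·(-3) = 0 - 3 = -3
Since det(O) ≠ 0, rank(O) = 2 and the system is completely observable.

-3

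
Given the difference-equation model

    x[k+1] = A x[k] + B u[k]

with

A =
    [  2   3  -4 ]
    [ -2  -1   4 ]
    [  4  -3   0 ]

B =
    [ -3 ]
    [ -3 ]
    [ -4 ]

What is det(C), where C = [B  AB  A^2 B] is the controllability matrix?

AB = [[1], [-7], [-3]]
A^2B = [[-7], [-7], [25]]
Controllability matrix C = [B  AB  A^2B] = [[-3, 1, -7], [-3, -7, -7], [-4, -3, 25]]
Expanding along the first row, det(C) = (-3)·((-7)·25 - (-7)·(-3)) - 1·((-3)·25 - (-7)·(-4)) + (-7)·((-3)·(-3) - (-7)·(-4)) = (-3)·(-196) - 1·(-103) + (-7)·(-19) = 824
Since det(C) ≠ 0, rank(C) = 3 and the system is completely controllable.

824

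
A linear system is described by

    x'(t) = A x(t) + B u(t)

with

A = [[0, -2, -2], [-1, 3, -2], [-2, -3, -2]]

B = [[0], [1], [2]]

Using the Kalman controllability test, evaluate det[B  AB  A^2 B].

AB = [[-6], [-1], [-7]]
A^2B = [[16], [17], [29]]
Controllability matrix C = [B  AB  A^2B] = [[0, -6, 16], [1, -1, 17], [2, -7, 29]]
Expanding along the first row, det(C) = 0·((-1)·29 - 17·(-7)) - (-6)·(1·29 - 17·2) + 16·(1·(-7) - (-1)·2) = 0·90 - (-6)·(-5) + 16·(-5) = -110
Since det(C) ≠ 0, rank(C) = 3 and the system is completely controllable.

-110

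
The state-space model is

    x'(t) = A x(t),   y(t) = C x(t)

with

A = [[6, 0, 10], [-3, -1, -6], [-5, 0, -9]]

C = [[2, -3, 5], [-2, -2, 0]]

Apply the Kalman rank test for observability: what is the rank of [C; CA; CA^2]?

2

CA = [[-4, 3, -7], [-6, 2, -8]]
CA^2 = [[2, -3, 5], [-2, -2, 0]]
Observability matrix O = [C; CA; CA^2] = [[2, -3, 5], [-2, -2, 0], [-4, 3, -7], [-6, 2, -8], [2, -3, 5], [-2, -2, 0]]
The columns c1, c2, c3 of O are linearly dependent: -c1 + c2 + c3 = 0 (check each entry), so rank(O) ≤ 2.
The 2×2 minor from rows 1, 2, columns 1, 2 is 2·(-2) - (-3)·(-2) = -4 - 6 = -10 ≠ 0, so rank(O) = 2.
rank(O) = 2 < n = 3, so the pair (A, C) is not completely observable.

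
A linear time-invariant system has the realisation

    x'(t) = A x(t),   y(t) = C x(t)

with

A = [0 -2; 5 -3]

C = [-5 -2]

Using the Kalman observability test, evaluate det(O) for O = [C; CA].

CA = [[-10, 16]]
Observability matrix O = [C; CA] = [[-5, -2], [-10, 16]]
det(O) = (-5)·16 - (-2)·(-10) = -80 - 20 = -100
Since det(O) ≠ 0, rank(O) = 2 and the system is completely observable.

-100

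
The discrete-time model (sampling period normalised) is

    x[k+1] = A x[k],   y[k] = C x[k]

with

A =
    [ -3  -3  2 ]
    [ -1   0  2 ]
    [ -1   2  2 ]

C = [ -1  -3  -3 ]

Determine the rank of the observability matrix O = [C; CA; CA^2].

3

CA = [[9, -3, -14]]
CA^2 = [[-10, -55, -16]]
Observability matrix O = [C; CA; CA^2] = [[-1, -3, -3], [9, -3, -14], [-10, -55, -16]]
det(O) = (-1)·((-3)·(-16) - (-14)·(-55)) - (-3)·(9·(-16) - (-14)·(-10)) + (-3)·(9·(-55) - (-3)·(-10)) = (-1)·(-722) - (-3)·(-284) + (-3)·(-525) = 1445 ≠ 0, so rank(O) = 3.
rank(O) = 3 = n, so the pair (A, C) is completely observable.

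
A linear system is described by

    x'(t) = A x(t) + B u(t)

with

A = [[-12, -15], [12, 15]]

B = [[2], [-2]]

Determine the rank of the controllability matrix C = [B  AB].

1

AB = [[6], [-6]]
Controllability matrix C = [B  AB] = [[2, 6], [-2, -6]]
Every column of C is a scalar multiple of column 1 = [2, -2] (multipliers 1, 3), so the columns span a one-dimensional space.
C ≠ 0, hence rank(C) = 1.
rank(C) = 1 < n = 2, so the pair (A, B) is not completely controllable.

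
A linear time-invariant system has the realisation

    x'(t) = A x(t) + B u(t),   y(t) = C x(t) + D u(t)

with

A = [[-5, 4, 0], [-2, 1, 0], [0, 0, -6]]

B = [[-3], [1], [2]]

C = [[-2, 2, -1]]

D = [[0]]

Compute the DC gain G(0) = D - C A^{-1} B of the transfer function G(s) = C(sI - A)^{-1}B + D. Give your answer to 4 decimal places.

G(0) = C(-A)^{-1}B + D = -C A^{-1} B + D.
det A = -18, so A^{-1} = (1/-18)·adj(A) = [[1/3, -4/3, 0], [2/3, -5/3, 0], [0, 0, -1/6]]
A^{-1} B = [-7/3, -11/3, -1/3]^T
C A^{-1} B = -7/3
G(0) = D - C A^{-1} B = 0 - (-7/3) = 7/3 ≈ 2.3333

2.3333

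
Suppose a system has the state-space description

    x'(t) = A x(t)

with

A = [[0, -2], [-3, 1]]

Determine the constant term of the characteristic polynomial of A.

For a 2×2 matrix, det(sI - A) = s^2 - (tr A)s + det A.
tr A = 1, det A = -6.
So p(s) = s^2 - s - 6.
The constant term is -6.

-6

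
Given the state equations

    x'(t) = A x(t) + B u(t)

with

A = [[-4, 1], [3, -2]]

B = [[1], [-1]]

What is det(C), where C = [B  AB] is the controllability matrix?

0

AB = [[-5], [5]]
Controllability matrix C = [B  AB] = [[1, -5], [-1, 5]]
det(C) = 1·5 - (-5)·(-1) = 5 - 5 = 0
Since det(C) = 0, rank(C) < 2 and the system is not completely controllable.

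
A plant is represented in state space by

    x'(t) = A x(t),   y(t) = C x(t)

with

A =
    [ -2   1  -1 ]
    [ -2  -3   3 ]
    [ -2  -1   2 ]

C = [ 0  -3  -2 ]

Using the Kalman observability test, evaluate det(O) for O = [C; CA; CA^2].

-866

CA = [[10, 11, -13]]
CA^2 = [[-16, -10, -3]]
Observability matrix O = [C; CA; CA^2] = [[0, -3, -2], [10, 11, -13], [-16, -10, -3]]
Expanding along the first row, det(O) = 0·(11·(-3) - (-13)·(-10)) - (-3)·(10·(-3) - (-13)·(-16)) + (-2)·(10·(-10) - 11·(-16)) = 0·(-163) - (-3)·(-238) + (-2)·76 = -866
Since det(O) ≠ 0, rank(O) = 3 and the system is completely observable.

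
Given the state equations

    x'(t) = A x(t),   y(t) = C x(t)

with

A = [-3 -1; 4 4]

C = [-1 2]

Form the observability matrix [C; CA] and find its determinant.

CA = [[11, 9]]
Observability matrix O = [C; CA] = [[-1, 2], [11, 9]]
det(O) = (-1)·9 - 2·11 = -9 - 22 = -31
Since det(O) ≠ 0, rank(O) = 2 and the system is completely observable.

-31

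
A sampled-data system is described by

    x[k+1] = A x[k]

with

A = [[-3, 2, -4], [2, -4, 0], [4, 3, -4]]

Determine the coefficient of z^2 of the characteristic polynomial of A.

11

Expand det(zI - A) for the 3×3 matrix.
p(z) = z^3 + 11z^2 + 52z + 120.
(Check: constant term = det(-A) = (-1)^3 det A = 120; coefficient of z^2 = -tr A = 11.)
The coefficient of z^2 is 11.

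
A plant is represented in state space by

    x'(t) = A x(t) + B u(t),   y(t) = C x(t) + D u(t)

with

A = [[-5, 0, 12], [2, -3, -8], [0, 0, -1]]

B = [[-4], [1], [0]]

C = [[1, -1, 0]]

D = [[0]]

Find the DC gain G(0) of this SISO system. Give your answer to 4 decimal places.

G(0) = C(-A)^{-1}B + D = -C A^{-1} B + D.
det A = -15, so A^{-1} = (1/-15)·adj(A) = [[-1/5, 0, -12/5], [-2/15, -1/3, 16/15], [0, 0, -1]]
A^{-1} B = [4/5, 1/5, 0]^T
C A^{-1} B = 3/5
G(0) = D - C A^{-1} B = 0 - (3/5) = -3/5 ≈ -0.6000

-0.6000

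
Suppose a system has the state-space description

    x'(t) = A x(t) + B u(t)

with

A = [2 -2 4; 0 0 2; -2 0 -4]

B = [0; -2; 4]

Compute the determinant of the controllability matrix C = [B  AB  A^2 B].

-1600

AB = [[20], [8], [-16]]
A^2B = [[-40], [-32], [24]]
Controllability matrix C = [B  AB  A^2B] = [[0, 20, -40], [-2, 8, -32], [4, -16, 24]]
Expanding along the first row, det(C) = 0·(8·24 - (-32)·(-16)) - 20·((-2)·24 - (-32)·4) + (-40)·((-2)·(-16) - 8·4) = 0·(-320) - 20·80 + (-40)·0 = -1600
Since det(C) ≠ 0, rank(C) = 3 and the system is completely controllable.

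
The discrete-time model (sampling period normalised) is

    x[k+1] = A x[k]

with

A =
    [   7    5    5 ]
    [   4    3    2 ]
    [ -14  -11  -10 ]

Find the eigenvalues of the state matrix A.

-3, 1, 2

det(zI - A) = z^3 - (tr A)z^2 + (M11 + M22 + M33)z - det A, where Mii is the 2×2 principal minor of A obtained by deleting row i and column i.
tr A = 7 + 3 + (-10) = 0; M11 = 3·(-10) - 2·(-11) = -30 - (-22) = -8; M22 = 7·(-10) - 5·(-14) = -70 - (-70) = 0; M33 = 7·3 - 5·4 = 21 - 20 = 1; sum of minors = -7.
det A = 7·(3·(-10) - 2·(-11)) - 5·(4·(-10) - 2·(-14)) + 5·(4·(-11) - 3·(-14)) = 7·(-8) - 5·(-12) + 5·(-2) = -6.
So p(z) = det(zI - A) = z^3 - 7z + 6.
Rational-root test: any integer root divides 6. Testing small divisors, z = 1 works: p(1) = 1 + 0 + (-7) + 6 = 0, so (z - 1) is a factor.
Dividing, p(z) = (z - 1)(z^2 + z - 6).
Factor z^2 + z - 6: two numbers with sum -1 and product -6 are 2 and -3, so z^2 + z - 6 = (z - 2)(z + 3).
Hence p(z) = (z - 2) (z - 1) (z + 3), with roots -3, 1, 2.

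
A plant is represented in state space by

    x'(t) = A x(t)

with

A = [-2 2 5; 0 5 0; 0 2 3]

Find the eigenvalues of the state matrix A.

-2, 3, 5

det(sI - A) = s^3 - (tr A)s^2 + (M11 + M22 + M33)s - det A, where Mii is the 2×2 principal minor of A obtained by deleting row i and column i.
tr A = (-2) + 5 + 3 = 6; M11 = 5·3 - 0·2 = 15 - 0 = 15; M22 = (-2)·3 - 5·0 = -6 - 0 = -6; M33 = (-2)·5 - 2·0 = -10 - 0 = -10; sum of minors = -1.
det A = (-2)·(5·3 - 0·2) - 2·(0·3 - 0·0) + 5·(0·2 - 5·0) = (-2)·15 - 2·0 + 5·0 = -30.
So p(s) = det(sI - A) = s^3 - 6s^2 - s + 30.
Rational-root test: any integer root divides 30. Testing small divisors, s = -2 works: p(-2) = -8 + (-24) + 2 + 30 = 0, so (s + 2) is a factor.
Dividing, p(s) = (s + 2)(s^2 - 8s + 15).
Factor s^2 - 8s + 15: two numbers with sum 8 and product 15 are 5 and 3, so s^2 - 8s + 15 = (s - 5)(s - 3).
Hence p(s) = (s - 5) (s - 3) (s + 2), with roots -2, 3, 5.
At least one eigenvalue has non-negative real part, so the system is not asymptotically stable.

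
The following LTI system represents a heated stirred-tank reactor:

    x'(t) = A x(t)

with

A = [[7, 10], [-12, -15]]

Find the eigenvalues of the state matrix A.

-5, -3

det(sI - A) = s^2 - (tr A)s + det A, with tr A = 7 + (-15) = -8 and det A = 7·(-15) - 10·(-12) = -105 - (-120) = 15.
So p(s) = det(sI - A) = s^2 + 8s + 15.
Factor s^2 + 8s + 15: two numbers with sum -8 and product 15 are -3 and -5, so s^2 + 8s + 15 = (s + 3)(s + 5).
Hence p(s) = (s + 3) (s + 5), with roots -5, -3.
All eigenvalues have negative real part, so the system is asymptotically stable.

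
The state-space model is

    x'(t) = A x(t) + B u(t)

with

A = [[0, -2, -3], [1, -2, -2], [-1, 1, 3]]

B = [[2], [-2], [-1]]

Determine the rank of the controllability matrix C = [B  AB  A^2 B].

3

AB = [[7], [8], [-7]]
A^2B = [[5], [5], [-20]]
Controllability matrix C = [B  AB  A^2B] = [[2, 7, 5], [-2, 8, 5], [-1, -7, -20]]
det(C) = 2·(8·(-20) - 5·(-7)) - 7·((-2)·(-20) - 5·(-1)) + 5·((-2)·(-7) - 8·(-1)) = 2·(-125) - 7·45 + 5·22 = -455 ≠ 0, so rank(C) = 3.
rank(C) = 3 = n, so the pair (A, B) is completely controllable.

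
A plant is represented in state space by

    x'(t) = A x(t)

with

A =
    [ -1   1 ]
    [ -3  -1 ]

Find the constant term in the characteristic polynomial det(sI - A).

4

For a 2×2 matrix, det(sI - A) = s^2 - (tr A)s + det A.
tr A = -2, det A = 4.
So p(s) = s^2 + 2s + 4.
The constant term is 4.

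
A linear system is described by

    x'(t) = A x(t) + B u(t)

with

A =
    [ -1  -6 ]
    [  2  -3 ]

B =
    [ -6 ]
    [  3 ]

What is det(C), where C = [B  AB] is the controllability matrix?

AB = [[-12], [-21]]
Controllability matrix C = [B  AB] = [[-6, -12], [3, -21]]
det(C) = (-6)·(-21) - (-12)·3 = 126 - (-36) = 162
Since det(C) ≠ 0, rank(C) = 2 and the system is completely controllable.

162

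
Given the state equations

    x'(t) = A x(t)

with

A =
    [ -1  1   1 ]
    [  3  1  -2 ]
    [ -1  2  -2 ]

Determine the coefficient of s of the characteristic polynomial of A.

1

Expand det(sI - A) for the 3×3 matrix.
p(s) = s^3 + 2s^2 + s - 13.
(Check: constant term = det(-A) = (-1)^3 det A = -13; coefficient of s^2 = -tr A = 2.)
The coefficient of s is 1.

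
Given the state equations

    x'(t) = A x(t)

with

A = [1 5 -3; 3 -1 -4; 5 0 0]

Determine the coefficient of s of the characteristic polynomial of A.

Expand det(sI - A) for the 3×3 matrix.
p(s) = s^3 - s + 115.
(Check: constant term = det(-A) = (-1)^3 det A = 115; coefficient of s^2 = -tr A = 0.)
The coefficient of s is -1.

-1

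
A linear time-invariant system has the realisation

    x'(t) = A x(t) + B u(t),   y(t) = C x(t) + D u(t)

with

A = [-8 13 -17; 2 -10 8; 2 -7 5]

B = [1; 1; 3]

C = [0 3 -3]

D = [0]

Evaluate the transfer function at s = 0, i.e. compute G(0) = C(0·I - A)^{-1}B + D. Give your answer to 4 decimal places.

-2.0000

G(0) = C(-A)^{-1}B + D = -C A^{-1} B + D.
det A = -72, so A^{-1} = (1/-72)·adj(A) = [[-1/12, -3/4, 11/12], [-1/12, 1/12, -5/12], [-1/12, 5/12, -3/4]]
A^{-1} B = [23/12, -5/4, -23/12]^T
C A^{-1} B = 2
G(0) = D - C A^{-1} B = 0 - (2) = -2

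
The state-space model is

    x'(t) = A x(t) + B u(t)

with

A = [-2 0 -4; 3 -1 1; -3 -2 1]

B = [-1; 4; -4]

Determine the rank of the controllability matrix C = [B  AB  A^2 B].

AB = [[18], [-11], [-9]]
A^2B = [[0], [56], [-41]]
Controllability matrix C = [B  AB  A^2B] = [[-1, 18, 0], [4, -11, 56], [-4, -9, -41]]
det(C) = (-1)·((-11)·(-41) - 56·(-9)) - 18·(4·(-41) - 56·(-4)) + 0·(4·(-9) - (-11)·(-4)) = (-1)·955 - 18·60 + 0·(-80) = -2035 ≠ 0, so rank(C) = 3.
rank(C) = 3 = n, so the pair (A, B) is completely controllable.

3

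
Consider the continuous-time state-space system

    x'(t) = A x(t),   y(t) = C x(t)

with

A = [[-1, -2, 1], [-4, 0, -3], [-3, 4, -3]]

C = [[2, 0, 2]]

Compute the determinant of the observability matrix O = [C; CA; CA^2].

CA = [[-8, 4, -4]]
CA^2 = [[4, 0, -8]]
Observability matrix O = [C; CA; CA^2] = [[2, 0, 2], [-8, 4, -4], [4, 0, -8]]
Expanding along the first row, det(O) = 2·(4·(-8) - (-4)·0) - 0·((-8)·(-8) - (-4)·4) + 2·((-8)·0 - 4·4) = 2·(-32) - 0·80 + 2·(-16) = -96
Since det(O) ≠ 0, rank(O) = 3 and the system is completely observable.

-96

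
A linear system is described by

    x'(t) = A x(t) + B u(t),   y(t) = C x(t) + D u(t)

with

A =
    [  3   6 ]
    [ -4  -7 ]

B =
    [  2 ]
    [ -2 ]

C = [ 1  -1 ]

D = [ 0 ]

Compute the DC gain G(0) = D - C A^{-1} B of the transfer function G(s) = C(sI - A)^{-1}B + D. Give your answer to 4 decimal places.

1.3333

G(0) = C(-A)^{-1}B + D = -C A^{-1} B + D.
det A = 3, so A^{-1} = (1/3)·adj(A) = [[-7/3, -2], [4/3, 1]]
A^{-1} B = [-2/3, 2/3]^T
C A^{-1} B = -4/3
G(0) = D - C A^{-1} B = 0 - (-4/3) = 4/3 ≈ 1.3333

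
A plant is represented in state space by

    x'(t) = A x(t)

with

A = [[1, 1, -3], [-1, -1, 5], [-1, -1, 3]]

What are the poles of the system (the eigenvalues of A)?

det(sI - A) = s^3 - (tr A)s^2 + (M11 + M22 + M33)s - det A, where Mii is the 2×2 principal minor of A obtained by deleting row i and column i.
tr A = 1 + (-1) + 3 = 3; M11 = (-1)·3 - 5·(-1) = -3 - (-5) = 2; M22 = 1·3 - (-3)·(-1) = 3 - 3 = 0; M33 = 1·(-1) - 1·(-1) = -1 - (-1) = 0; sum of minors = 2.
det A = 1·((-1)·3 - 5·(-1)) - 1·((-1)·3 - 5·(-1)) + (-3)·((-1)·(-1) - (-1)·(-1)) = 1·2 - 1·2 + (-3)·0 = 0.
So p(s) = det(sI - A) = s^3 - 3s^2 + 2s.
The constant term is 0, so p(s) = s(s^2 - 3s + 2).
Factor s^2 - 3s + 2: two numbers with sum 3 and product 2 are 2 and 1, so s^2 - 3s + 2 = (s - 2)(s - 1).
Hence p(s) = s (s - 2) (s - 1), with roots 0, 1, 2.
At least one eigenvalue has non-negative real part, so the system is not asymptotically stable.

0, 1, 2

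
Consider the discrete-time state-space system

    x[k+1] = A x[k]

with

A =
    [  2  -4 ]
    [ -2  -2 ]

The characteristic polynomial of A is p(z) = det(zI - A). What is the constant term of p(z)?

For a 2×2 matrix, det(zI - A) = z^2 - (tr A)z + det A.
tr A = 0, det A = -12.
So p(z) = z^2 - 12.
The constant term is -12.

-12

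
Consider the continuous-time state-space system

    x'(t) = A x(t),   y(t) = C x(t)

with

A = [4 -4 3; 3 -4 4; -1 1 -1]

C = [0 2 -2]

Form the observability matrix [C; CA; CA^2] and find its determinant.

CA = [[8, -10, 10]]
CA^2 = [[-8, 18, -26]]
Observability matrix O = [C; CA; CA^2] = [[0, 2, -2], [8, -10, 10], [-8, 18, -26]]
Expanding along the first row, det(O) = 0·((-10)·(-26) - 10·18) - 2·(8·(-26) - 10·(-8)) + (-2)·(8·18 - (-10)·(-8)) = 0·80 - 2·(-128) + (-2)·64 = 128
Since det(O) ≠ 0, rank(O) = 3 and the system is completely observable.

128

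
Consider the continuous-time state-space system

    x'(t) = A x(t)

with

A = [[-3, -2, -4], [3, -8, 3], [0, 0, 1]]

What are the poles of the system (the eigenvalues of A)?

det(sI - A) = s^3 - (tr A)s^2 + (M11 + M22 + M33)s - det A, where Mii is the 2×2 principal minor of A obtained by deleting row i and column i.
tr A = (-3) + (-8) + 1 = -10; M11 = (-8)·1 - 3·0 = -8 - 0 = -8; M22 = (-3)·1 - (-4)·0 = -3 - 0 = -3; M33 = (-3)·(-8) - (-2)·3 = 24 - (-6) = 30; sum of minors = 19.
det A = (-3)·((-8)·1 - 3·0) - (-2)·(3·1 - 3·0) + (-4)·(3·0 - (-8)·0) = (-3)·(-8) - (-2)·3 + (-4)·0 = 30.
So p(s) = det(sI - A) = s^3 + 10s^2 + 19s - 30.
Rational-root test: any integer root divides -30. Testing small divisors, s = 1 works: p(1) = 1 + 10 + 19 + (-30) = 0, so (s - 1) is a factor.
Dividing, p(s) = (s - 1)(s^2 + 11s + 30).
Factor s^2 + 11s + 30: two numbers with sum -11 and product 30 are -5 and -6, so s^2 + 11s + 30 = (s + 5)(s + 6).
Hence p(s) = (s - 1) (s + 5) (s + 6), with roots -6, -5, 1.
At least one eigenvalue has non-negative real part, so the system is not asymptotically stable.

-6, -5, 1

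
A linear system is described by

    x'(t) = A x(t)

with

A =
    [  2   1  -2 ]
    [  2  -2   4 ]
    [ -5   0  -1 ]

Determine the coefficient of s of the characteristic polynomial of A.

Expand det(sI - A) for the 3×3 matrix.
p(s) = s^3 + s^2 - 16s - 6.
(Check: constant term = det(-A) = (-1)^3 det A = -6; coefficient of s^2 = -tr A = 1.)
The coefficient of s is -16.

-16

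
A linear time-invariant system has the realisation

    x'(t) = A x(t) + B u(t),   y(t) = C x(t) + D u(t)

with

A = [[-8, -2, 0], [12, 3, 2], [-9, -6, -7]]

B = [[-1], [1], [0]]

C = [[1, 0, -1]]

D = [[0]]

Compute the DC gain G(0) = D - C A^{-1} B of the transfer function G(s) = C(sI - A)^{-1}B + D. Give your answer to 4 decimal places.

-0.3333

G(0) = C(-A)^{-1}B + D = -C A^{-1} B + D.
det A = -60, so A^{-1} = (1/-60)·adj(A) = [[3/20, 7/30, 1/15], [-11/10, -14/15, -4/15], [3/4, 1/2, 0]]
A^{-1} B = [1/12, 1/6, -1/4]^T
C A^{-1} B = 1/3
G(0) = D - C A^{-1} B = 0 - (1/3) = -1/3 ≈ -0.3333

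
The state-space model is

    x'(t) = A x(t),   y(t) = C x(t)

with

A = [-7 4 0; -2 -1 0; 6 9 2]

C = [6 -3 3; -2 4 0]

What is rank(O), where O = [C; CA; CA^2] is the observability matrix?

CA = [[-18, 54, 6], [6, -12, 0]]
CA^2 = [[54, -72, 12], [-18, 36, 0]]
Observability matrix O = [C; CA; CA^2] = [[6, -3, 3], [-2, 4, 0], [-18, 54, 6], [6, -12, 0], [54, -72, 12], [-18, 36, 0]]
The columns c1, c2, c3 of O are linearly dependent: -2·c1 - c2 + 3·c3 = 0 (check each entry), so rank(O) ≤ 2.
The 2×2 minor from rows 1, 2, columns 1, 2 is 6·4 - (-3)·(-2) = 24 - 6 = 18 ≠ 0, so rank(O) = 2.
rank(O) = 2 < n = 3, so the pair (A, C) is not completely observable.

2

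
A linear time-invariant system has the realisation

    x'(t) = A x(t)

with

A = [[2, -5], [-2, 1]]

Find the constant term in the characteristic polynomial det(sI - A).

For a 2×2 matrix, det(sI - A) = s^2 - (tr A)s + det A.
tr A = 3, det A = -8.
So p(s) = s^2 - 3s - 8.
The constant term is -8.

-8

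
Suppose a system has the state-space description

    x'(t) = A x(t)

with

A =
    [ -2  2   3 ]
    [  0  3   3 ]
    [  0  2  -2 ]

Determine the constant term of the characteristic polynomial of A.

Expand det(sI - A) for the 3×3 matrix.
p(s) = s^3 + s^2 - 14s - 24.
(Check: constant term = det(-A) = (-1)^3 det A = -24; coefficient of s^2 = -tr A = 1.)
The constant term is -24.

-24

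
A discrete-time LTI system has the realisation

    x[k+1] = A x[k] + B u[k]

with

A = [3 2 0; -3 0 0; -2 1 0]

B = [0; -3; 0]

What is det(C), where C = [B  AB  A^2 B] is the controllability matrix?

AB = [[-6], [0], [-3]]
A^2B = [[-18], [18], [12]]
Controllability matrix C = [B  AB  A^2B] = [[0, -6, -18], [-3, 0, 18], [0, -3, 12]]
Expanding along the first row, det(C) = 0·(0·12 - 18·(-3)) - (-6)·((-3)·12 - 18·0) + (-18)·((-3)·(-3) - 0·0) = 0·54 - (-6)·(-36) + (-18)·9 = -378
Since det(C) ≠ 0, rank(C) = 3 and the system is completely controllable.

-378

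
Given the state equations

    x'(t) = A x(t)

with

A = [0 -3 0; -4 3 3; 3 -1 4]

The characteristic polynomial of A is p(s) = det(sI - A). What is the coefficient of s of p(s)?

3

Expand det(sI - A) for the 3×3 matrix.
p(s) = s^3 - 7s^2 + 3s + 75.
(Check: constant term = det(-A) = (-1)^3 det A = 75; coefficient of s^2 = -tr A = -7.)
The coefficient of s is 3.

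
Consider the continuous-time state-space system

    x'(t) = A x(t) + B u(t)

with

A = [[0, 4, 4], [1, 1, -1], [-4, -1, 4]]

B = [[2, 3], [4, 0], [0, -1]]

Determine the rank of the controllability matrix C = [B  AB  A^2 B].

3

AB = [[16, -4], [6, 4], [-12, -16]]
A^2B = [[-24, -48], [34, 16], [-118, -52]]
Controllability matrix C = [B  AB  A^2B] = [[2, 3, 16, -4, -24, -48], [4, 0, 6, 4, 34, 16], [0, -1, -12, -16, -118, -52]]
Take the 3×3 submatrix of C formed by columns 1, 2, 3: [[2, 3, 16], [4, 0, 6], [0, -1, -12]]. Its determinant is 2·(0·(-12) - 6·(-1)) - 3·(4·(-12) - 6·0) + 16·(4·(-1) - 0·0) = 2·6 - 3·(-48) + 16·(-4) = 92 ≠ 0.
So rank(C) ≥ 3; since C has 3 rows, rank(C) = 3.
rank(C) = 3 = n, so the pair (A, B) is completely controllable.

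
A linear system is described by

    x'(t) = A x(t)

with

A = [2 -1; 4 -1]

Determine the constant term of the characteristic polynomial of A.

2

For a 2×2 matrix, det(sI - A) = s^2 - (tr A)s + det A.
tr A = 1, det A = 2.
So p(s) = s^2 - s + 2.
The constant term is 2.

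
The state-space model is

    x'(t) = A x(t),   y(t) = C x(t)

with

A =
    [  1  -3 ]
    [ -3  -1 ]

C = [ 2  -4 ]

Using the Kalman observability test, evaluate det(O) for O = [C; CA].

CA = [[14, -2]]
Observability matrix O = [C; CA] = [[2, -4], [14, -2]]
det(O) = 2·(-2) - (-4)·14 = -4 - (-56) = 52
Since det(O) ≠ 0, rank(O) = 2 and the system is completely observable.

52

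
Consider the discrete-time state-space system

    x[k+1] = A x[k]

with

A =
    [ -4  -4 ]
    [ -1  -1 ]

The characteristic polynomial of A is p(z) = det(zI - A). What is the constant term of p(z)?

For a 2×2 matrix, det(zI - A) = z^2 - (tr A)z + det A.
tr A = -5, det A = 0.
So p(z) = z^2 + 5z.
The constant term is 0.

0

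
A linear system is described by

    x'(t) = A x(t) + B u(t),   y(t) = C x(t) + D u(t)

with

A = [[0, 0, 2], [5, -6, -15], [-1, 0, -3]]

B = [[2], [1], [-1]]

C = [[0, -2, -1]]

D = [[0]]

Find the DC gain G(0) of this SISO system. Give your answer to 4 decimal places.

-7.6667

G(0) = C(-A)^{-1}B + D = -C A^{-1} B + D.
det A = -12, so A^{-1} = (1/-12)·adj(A) = [[-3/2, 0, -1], [-5/2, -1/6, -5/6], [1/2, 0, 0]]
A^{-1} B = [-2, -13/3, 1]^T
C A^{-1} B = 23/3
G(0) = D - C A^{-1} B = 0 - (23/3) = -23/3 ≈ -7.6667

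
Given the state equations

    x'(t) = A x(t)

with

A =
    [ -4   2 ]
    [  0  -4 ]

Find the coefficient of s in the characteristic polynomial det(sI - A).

8

For a 2×2 matrix, det(sI - A) = s^2 - (tr A)s + det A.
tr A = -8, det A = 16.
So p(s) = s^2 + 8s + 16.
The coefficient of s is 8.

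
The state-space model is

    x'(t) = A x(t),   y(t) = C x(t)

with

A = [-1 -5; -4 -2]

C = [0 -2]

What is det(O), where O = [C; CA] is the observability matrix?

CA = [[8, 4]]
Observability matrix O = [C; CA] = [[0, -2], [8, 4]]
det(O) = 0·4 - (-2)·8 = 0 - (-16) = 16
Since det(O) ≠ 0, rank(O) = 2 and the system is completely observable.

16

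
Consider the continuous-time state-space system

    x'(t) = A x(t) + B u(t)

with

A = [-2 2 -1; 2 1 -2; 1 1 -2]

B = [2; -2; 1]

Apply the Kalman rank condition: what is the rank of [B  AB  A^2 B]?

3

AB = [[-9], [0], [-2]]
A^2B = [[20], [-14], [-5]]
Controllability matrix C = [B  AB  A^2B] = [[2, -9, 20], [-2, 0, -14], [1, -2, -5]]
det(C) = 2·(0·(-5) - (-14)·(-2)) - (-9)·((-2)·(-5) - (-14)·1) + 20·((-2)·(-2) - 0·1) = 2·(-28) - (-9)·24 + 20·4 = 240 ≠ 0, so rank(C) = 3.
rank(C) = 3 = n, so the pair (A, B) is completely controllable.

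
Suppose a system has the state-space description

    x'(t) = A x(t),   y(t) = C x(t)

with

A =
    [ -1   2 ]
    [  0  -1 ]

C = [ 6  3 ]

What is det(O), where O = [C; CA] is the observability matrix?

CA = [[-6, 9]]
Observability matrix O = [C; CA] = [[6, 3], [-6, 9]]
det(O) = 6·9 - 3·(-6) = 54 - (-18) = 72
Since det(O) ≠ 0, rank(O) = 2 and the system is completely observable.

72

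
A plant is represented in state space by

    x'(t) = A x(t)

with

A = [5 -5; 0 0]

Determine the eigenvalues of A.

det(sI - A) = s^2 - (tr A)s + det A, with tr A = 5 + 0 = 5 and det A = 5·0 - (-5)·0 = 0 - 0 = 0.
So p(s) = det(sI - A) = s^2 - 5s.
Factor s^2 - 5s: two numbers with sum 5 and product 0 are 5 and 0, so s^2 - 5s = s(s - 5).
Hence p(s) = s (s - 5), with roots 0, 5.
At least one eigenvalue has non-negative real part, so the system is not asymptotically stable.

0, 5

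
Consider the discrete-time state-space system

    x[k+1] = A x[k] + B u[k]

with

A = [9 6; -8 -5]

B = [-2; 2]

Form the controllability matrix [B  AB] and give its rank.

1

AB = [[-6], [6]]
Controllability matrix C = [B  AB] = [[-2, -6], [2, 6]]
Every column of C is a scalar multiple of column 1 = [-2, 2] (multipliers 1, 3), so the columns span a one-dimensional space.
C ≠ 0, hence rank(C) = 1.
rank(C) = 1 < n = 2, so the pair (A, B) is not completely controllable.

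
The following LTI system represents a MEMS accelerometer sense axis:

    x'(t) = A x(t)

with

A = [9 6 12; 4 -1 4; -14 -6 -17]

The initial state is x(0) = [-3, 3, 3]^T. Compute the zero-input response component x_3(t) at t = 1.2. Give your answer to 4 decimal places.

-2.3829

det(sI - A) = s^3 - (tr A)s^2 + (M11 + M22 + M33)s - det A, where Mii is the 2×2 principal minor of A obtained by deleting row i and column i.
tr A = 9 + (-1) + (-17) = -9; M11 = (-1)·(-17) - 4·(-6) = 17 - (-24) = 41; M22 = 9·(-17) - 12·(-14) = -153 - (-168) = 15; M33 = 9·(-1) - 6·4 = -9 - 24 = -33; sum of minors = 23.
det A = 9·((-1)·(-17) - 4·(-6)) - 6·(4·(-17) - 4·(-14)) + 12·(4·(-6) - (-1)·(-14)) = 9·41 - 6·(-12) + 12·(-38) = -15.
So p(s) = det(sI - A) = s^3 + 9s^2 + 23s + 15.
Rational-root test: any integer root divides 15. Testing small divisors, s = -1 works: p(-1) = -1 + 9 + (-23) + 15 = 0, so (s + 1) is a factor.
Dividing, p(s) = (s + 1)(s^2 + 8s + 15).
Factor s^2 + 8s + 15: two numbers with sum -8 and product 15 are -3 and -5, so s^2 + 8s + 15 = (s + 3)(s + 5).
Hence p(s) = (s + 1) (s + 3) (s + 5), with roots -5, -3, -1.
The eigenvalues -5, -3, -1 are distinct and real, so A is diagonalisable and x(t) = e^{At} x(0) = V diag(e^{λ_i t}) V^{-1} x(0), where the columns of V are the eigenvectors.
λ = -5: A - (-5)I = [[14, 6, 12], [4, 4, 4], [-14, -6, -12]]. v must be orthogonal to every row; (row 1) × (row 2) = [-24, -8, 32], so take v_1 = [-3, -1, 4]^T.
λ = -3: A - (-3)I = [[12, 6, 12], [4, 2, 4], [-14, -6, -14]]. v must be orthogonal to every row; (row 1) × (row 3) = [-12, 0, 12], so take v_2 = [-1, 0, 1]^T.
λ = -1: A - (-1)I = [[10, 6, 12], [4, 0, 4], [-14, -6, -16]]. v must be orthogonal to every row; (row 1) × (row 2) = [24, 8, -24], so take v_3 = [3, 1, -3]^T.
V = [v_1 v_2 v_3] = [[-3, -1, 3], [-1, 0, 1], [4, 1, -3]] has det V = -1, so V^{-1} = adj(V)/det V = [[1, 0, 1], [-1, 3, 0], [1, 1, 1]].
Modal coordinates z(0) = V^{-1} x(0): 1·(-3) + 0·3 + 1·3 = 0; (-1)·(-3) + 3·3 + 0·3 = 12; 1·(-3) + 1·3 + 1·3 = 3; so z(0) = [0, 12, 3]^T.
x_3(t) = Σ_i (v_i)_3 · z_i(0) · e^{λ_i t} (row 3 of V times the modal terms).
x_3(1.2) = 4·0·e^{-5·1.2} + 1·12·e^{-3·1.2} + (-3)·3·e^{-1·1.2} = 0·0.002479 + 12·0.027324 + (-9)·0.301194 = -2.3829.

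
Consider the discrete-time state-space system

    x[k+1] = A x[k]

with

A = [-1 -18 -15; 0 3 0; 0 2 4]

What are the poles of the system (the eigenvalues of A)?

det(zI - A) = z^3 - (tr A)z^2 + (M11 + M22 + M33)z - det A, where Mii is the 2×2 principal minor of A obtained by deleting row i and column i.
tr A = (-1) + 3 + 4 = 6; M11 = 3·4 - 0·2 = 12 - 0 = 12; M22 = (-1)·4 - (-15)·0 = -4 - 0 = -4; M33 = (-1)·3 - (-18)·0 = -3 - 0 = -3; sum of minors = 5.
det A = (-1)·(3·4 - 0·2) - (-18)·(0·4 - 0·0) + (-15)·(0·2 - 3·0) = (-1)·12 - (-18)·0 + (-15)·0 = -12.
So p(z) = det(zI - A) = z^3 - 6z^2 + 5z + 12.
Rational-root test: any integer root divides 12. Testing small divisors, z = -1 works: p(-1) = -1 + (-6) + (-5) + 12 = 0, so (z + 1) is a factor.
Dividing, p(z) = (z + 1)(z^2 - 7z + 12).
Factor z^2 - 7z + 12: two numbers with sum 7 and product 12 are 4 and 3, so z^2 - 7z + 12 = (z - 4)(z - 3).
Hence p(z) = (z - 4) (z - 3) (z + 1), with roots -1, 3, 4.

-1, 3, 4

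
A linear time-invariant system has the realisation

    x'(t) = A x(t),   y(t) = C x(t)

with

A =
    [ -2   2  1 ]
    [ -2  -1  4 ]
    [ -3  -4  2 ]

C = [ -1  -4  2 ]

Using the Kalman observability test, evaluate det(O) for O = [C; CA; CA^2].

1410

CA = [[4, -6, -13]]
CA^2 = [[43, 66, -46]]
Observability matrix O = [C; CA; CA^2] = [[-1, -4, 2], [4, -6, -13], [43, 66, -46]]
Expanding along the first row, det(O) = (-1)·((-6)·(-46) - (-13)·66) - (-4)·(4·(-46) - (-13)·43) + 2·(4·66 - (-6)·43) = (-1)·1134 - (-4)·375 + 2·522 = 1410
Since det(O) ≠ 0, rank(O) = 3 and the system is completely observable.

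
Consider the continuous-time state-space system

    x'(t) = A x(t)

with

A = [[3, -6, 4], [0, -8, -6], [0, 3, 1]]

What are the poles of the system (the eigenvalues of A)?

-5, -2, 3

det(sI - A) = s^3 - (tr A)s^2 + (M11 + M22 + M33)s - det A, where Mii is the 2×2 principal minor of A obtained by deleting row i and column i.
tr A = 3 + (-8) + 1 = -4; M11 = (-8)·1 - (-6)·3 = -8 - (-18) = 10; M22 = 3·1 - 4·0 = 3 - 0 = 3; M33 = 3·(-8) - (-6)·0 = -24 - 0 = -24; sum of minors = -11.
det A = 3·((-8)·1 - (-6)·3) - (-6)·(0·1 - (-6)·0) + 4·(0·3 - (-8)·0) = 3·10 - (-6)·0 + 4·0 = 30.
So p(s) = det(sI - A) = s^3 + 4s^2 - 11s - 30.
Rational-root test: any integer root divides -30. Testing small divisors, s = -2 works: p(-2) = -8 + 16 + 22 + (-30) = 0, so (s + 2) is a factor.
Dividing, p(s) = (s + 2)(s^2 + 2s - 15).
Factor s^2 + 2s - 15: two numbers with sum -2 and product -15 are 3 and -5, so s^2 + 2s - 15 = (s - 3)(s + 5).
Hence p(s) = (s - 3) (s + 2) (s + 5), with roots -5, -2, 3.
At least one eigenvalue has non-negative real part, so the system is not asymptotically stable.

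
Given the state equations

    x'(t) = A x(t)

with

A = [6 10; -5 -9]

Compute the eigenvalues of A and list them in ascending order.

det(sI - A) = s^2 - (tr A)s + det A, with tr A = 6 + (-9) = -3 and det A = 6·(-9) - 10·(-5) = -54 - (-50) = -4.
So p(s) = det(sI - A) = s^2 + 3s - 4.
Factor s^2 + 3s - 4: two numbers with sum -3 and product -4 are 1 and -4, so s^2 + 3s - 4 = (s - 1)(s + 4).
Hence p(s) = (s - 1) (s + 4), with roots -4, 1.
At least one eigenvalue has non-negative real part, so the system is not asymptotically stable.

-4, 1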